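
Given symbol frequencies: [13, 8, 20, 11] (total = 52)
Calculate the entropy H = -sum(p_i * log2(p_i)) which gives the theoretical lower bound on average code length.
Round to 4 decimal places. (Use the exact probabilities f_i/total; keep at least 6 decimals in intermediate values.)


Per-symbol terms -p_i * log2(p_i) with p_i = f_i/52:
  p = 13/52 = 0.250000: log2(p) = -2.000000, -p*log2(p) = 0.500000
  p = 8/52 = 0.153846: log2(p) = -2.700440, -p*log2(p) = 0.415452
  p = 20/52 = 0.384615: log2(p) = -1.378512, -p*log2(p) = 0.530197
  p = 11/52 = 0.211538: log2(p) = -2.241008, -p*log2(p) = 0.474059
H = 0.500000 + 0.415452 + 0.530197 + 0.474059 = 1.919708

H = 1.9197 bits/symbol


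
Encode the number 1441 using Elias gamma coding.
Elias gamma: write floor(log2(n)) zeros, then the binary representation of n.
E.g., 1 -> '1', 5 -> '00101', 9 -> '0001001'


num_bits = floor(log2(1441)) + 1 = 11
leading_zeros = num_bits - 1 = 10
binary(1441) = 10110100001

Elias gamma(1441) = '0000000000' + '10110100001' = 000000000010110100001 (21 bits)


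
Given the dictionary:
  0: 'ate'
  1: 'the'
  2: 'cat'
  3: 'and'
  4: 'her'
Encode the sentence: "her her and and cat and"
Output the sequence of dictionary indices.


Look up each word in the dictionary:
  'her' -> 4
  'her' -> 4
  'and' -> 3
  'and' -> 3
  'cat' -> 2
  'and' -> 3

Encoded: [4, 4, 3, 3, 2, 3]


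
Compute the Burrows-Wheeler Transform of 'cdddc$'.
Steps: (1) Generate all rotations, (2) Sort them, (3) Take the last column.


Rotations (sorted):
  0: $cdddc -> last char: c
  1: c$cddd -> last char: d
  2: cdddc$ -> last char: $
  3: dc$cdd -> last char: d
  4: ddc$cd -> last char: d
  5: dddc$c -> last char: c


BWT = cd$ddc


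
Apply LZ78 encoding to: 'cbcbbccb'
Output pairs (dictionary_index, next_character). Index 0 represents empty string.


LZ78 encoding steps:
Dictionary: {0: ''}
Step 1: w='' (idx 0), next='c' -> output (0, 'c'), add 'c' as idx 1
Step 2: w='' (idx 0), next='b' -> output (0, 'b'), add 'b' as idx 2
Step 3: w='c' (idx 1), next='b' -> output (1, 'b'), add 'cb' as idx 3
Step 4: w='b' (idx 2), next='c' -> output (2, 'c'), add 'bc' as idx 4
Step 5: w='cb' (idx 3), end of input -> output (3, '')


Encoded: [(0, 'c'), (0, 'b'), (1, 'b'), (2, 'c'), (3, '')]


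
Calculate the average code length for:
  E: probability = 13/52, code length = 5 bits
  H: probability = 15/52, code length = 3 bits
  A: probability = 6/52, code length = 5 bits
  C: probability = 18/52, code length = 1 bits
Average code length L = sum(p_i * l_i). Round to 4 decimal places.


Weighted contributions p_i * l_i:
  E: (13/52) * 5 = 65/52
  H: (15/52) * 3 = 45/52
  A: (6/52) * 5 = 30/52
  C: (18/52) * 1 = 18/52
Sum = (65 + 45 + 30 + 18)/52 = 158/52

L = 158/52 = 3.0385 bits/symbol


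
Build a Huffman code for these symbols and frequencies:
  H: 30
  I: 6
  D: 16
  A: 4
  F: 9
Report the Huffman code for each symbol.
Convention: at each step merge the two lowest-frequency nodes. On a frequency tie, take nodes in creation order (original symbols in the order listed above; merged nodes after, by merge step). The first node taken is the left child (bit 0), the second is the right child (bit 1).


Huffman tree construction:
Step 1: Merge A(4) + I(6) = 10
Step 2: Merge F(9) + (A+I)(10) = 19
Step 3: Merge D(16) + (F+(A+I))(19) = 35
Step 4: Merge H(30) + (D+(F+(A+I)))(35) = 65
Read each symbol's code off the tree from the root (left child = 0, right child = 1).

Codes:
  H: 0 (length 1)
  I: 1111 (length 4)
  D: 10 (length 2)
  A: 1110 (length 4)
  F: 110 (length 3)
Average code length: 129/65 = 1.9846 bits/symbol


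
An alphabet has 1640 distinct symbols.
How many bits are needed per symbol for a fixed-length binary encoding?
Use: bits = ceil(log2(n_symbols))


log2(1640) = 10.6795
Bracket: 2^10 = 1024 < 1640 <= 2^11 = 2048
So ceil(log2(1640)) = 11

bits = ceil(log2(1640)) = ceil(10.6795) = 11 bits


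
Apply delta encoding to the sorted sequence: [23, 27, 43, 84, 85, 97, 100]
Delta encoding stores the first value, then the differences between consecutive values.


First value: 23
Deltas:
  27 - 23 = 4
  43 - 27 = 16
  84 - 43 = 41
  85 - 84 = 1
  97 - 85 = 12
  100 - 97 = 3


Delta encoded: [23, 4, 16, 41, 1, 12, 3]


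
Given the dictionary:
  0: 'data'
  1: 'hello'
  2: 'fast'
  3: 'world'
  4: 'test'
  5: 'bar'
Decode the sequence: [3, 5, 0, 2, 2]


Look up each index in the dictionary:
  3 -> 'world'
  5 -> 'bar'
  0 -> 'data'
  2 -> 'fast'
  2 -> 'fast'

Decoded: "world bar data fast fast"


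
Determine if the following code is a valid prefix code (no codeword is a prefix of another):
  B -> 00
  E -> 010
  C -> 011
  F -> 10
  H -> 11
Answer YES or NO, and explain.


Checking each pair (does one codeword prefix another?):
  B='00' vs E='010': no prefix
  B='00' vs C='011': no prefix
  B='00' vs F='10': no prefix
  B='00' vs H='11': no prefix
  E='010' vs B='00': no prefix
  E='010' vs C='011': no prefix
  E='010' vs F='10': no prefix
  E='010' vs H='11': no prefix
  C='011' vs B='00': no prefix
  C='011' vs E='010': no prefix
  C='011' vs F='10': no prefix
  C='011' vs H='11': no prefix
  F='10' vs B='00': no prefix
  F='10' vs E='010': no prefix
  F='10' vs C='011': no prefix
  F='10' vs H='11': no prefix
  H='11' vs B='00': no prefix
  H='11' vs E='010': no prefix
  H='11' vs C='011': no prefix
  H='11' vs F='10': no prefix
No violation found over all pairs.

YES -- this is a valid prefix code. No codeword is a prefix of any other codeword.


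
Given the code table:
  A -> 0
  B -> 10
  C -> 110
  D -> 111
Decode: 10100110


Decoding:
10 -> B
10 -> B
0 -> A
110 -> C


Result: BBAC


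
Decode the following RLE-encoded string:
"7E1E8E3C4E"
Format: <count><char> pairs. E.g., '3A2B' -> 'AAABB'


Expanding each <count><char> pair:
  7E -> 'EEEEEEE'
  1E -> 'E'
  8E -> 'EEEEEEEE'
  3C -> 'CCC'
  4E -> 'EEEE'

Decoded = EEEEEEEEEEEEEEEECCCEEEE


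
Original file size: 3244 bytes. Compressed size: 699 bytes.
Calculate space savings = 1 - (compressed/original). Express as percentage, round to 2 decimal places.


ratio = compressed/original = 699/3244 = 0.215475
savings = 1 - ratio = 1 - 0.215475 = 0.784525
as a percentage: 0.784525 * 100 = 78.45%

Space savings = 1 - 699/3244 = 78.45%


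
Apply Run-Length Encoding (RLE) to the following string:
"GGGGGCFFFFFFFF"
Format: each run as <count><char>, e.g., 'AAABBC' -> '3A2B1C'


Scanning runs left to right:
  i=0: run of 'G' x 5 -> '5G'
  i=5: run of 'C' x 1 -> '1C'
  i=6: run of 'F' x 8 -> '8F'

RLE = 5G1C8F


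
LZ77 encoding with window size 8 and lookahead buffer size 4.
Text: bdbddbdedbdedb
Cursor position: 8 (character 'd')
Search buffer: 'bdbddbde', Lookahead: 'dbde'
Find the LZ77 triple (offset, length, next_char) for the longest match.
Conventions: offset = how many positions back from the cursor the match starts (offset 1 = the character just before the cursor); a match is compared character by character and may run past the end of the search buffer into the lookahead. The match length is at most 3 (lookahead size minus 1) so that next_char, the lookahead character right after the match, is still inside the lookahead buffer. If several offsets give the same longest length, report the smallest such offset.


Try each offset into the search buffer:
  offset=1 (pos 7, char 'e'): match length 0
  offset=2 (pos 6, char 'd'): match length 1
  offset=3 (pos 5, char 'b'): match length 0
  offset=4 (pos 4, char 'd'): match length 3
  offset=5 (pos 3, char 'd'): match length 1
  offset=6 (pos 2, char 'b'): match length 0
  offset=7 (pos 1, char 'd'): match length 3
  offset=8 (pos 0, char 'b'): match length 0
Longest match has length 3, found at offsets 4, 7; take the smallest, offset 4.
next_char = character at position 8 + 3 = 11 -> 'e'

Best match: offset=4, length=3 (matching 'dbd' starting at position 4)
LZ77 triple: (4, 3, 'e')


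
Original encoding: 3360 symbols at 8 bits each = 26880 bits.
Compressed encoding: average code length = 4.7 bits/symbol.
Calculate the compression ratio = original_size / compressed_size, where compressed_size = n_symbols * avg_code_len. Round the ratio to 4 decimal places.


original_size = n_symbols * orig_bits = 3360 * 8 = 26880 bits
compressed_size = n_symbols * avg_code_len = 3360 * 4.7 = 15792.0 bits
ratio = original_size / compressed_size = 26880 / 15792.0 = 1.7021

Compression ratio = 1.7021


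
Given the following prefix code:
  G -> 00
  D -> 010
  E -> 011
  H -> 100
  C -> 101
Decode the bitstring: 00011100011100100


Decoding step by step:
Bits 00 -> G
Bits 011 -> E
Bits 100 -> H
Bits 011 -> E
Bits 100 -> H
Bits 100 -> H


Decoded message: GEHEHH


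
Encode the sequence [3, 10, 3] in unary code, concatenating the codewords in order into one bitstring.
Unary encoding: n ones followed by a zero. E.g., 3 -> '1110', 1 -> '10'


Encode each number as n ones followed by a terminating 0:
  3 -> 1110 (4 bits)
  10 -> 11111111110 (11 bits)
  3 -> 1110 (4 bits)
Total length = 4 + 11 + 4 = 19 bits.

Unary([3, 10, 3]) = 1110111111111101110 (19 bits)


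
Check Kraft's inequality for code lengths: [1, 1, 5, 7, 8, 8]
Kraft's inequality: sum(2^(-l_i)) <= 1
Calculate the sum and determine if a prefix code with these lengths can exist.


Sum = 2^(-1) + 2^(-1) + 2^(-5) + 2^(-7) + 2^(-8) + 2^(-8)
    = 0.5 + 0.5 + 0.03125 + 0.0078125 + 0.00390625 + 0.00390625
    = 268/256 = 1.046875
Since 1.046875 > 1, Kraft's inequality is NOT satisfied.
A prefix code with these lengths CANNOT exist.

Kraft sum = 1.046875. Not satisfied.


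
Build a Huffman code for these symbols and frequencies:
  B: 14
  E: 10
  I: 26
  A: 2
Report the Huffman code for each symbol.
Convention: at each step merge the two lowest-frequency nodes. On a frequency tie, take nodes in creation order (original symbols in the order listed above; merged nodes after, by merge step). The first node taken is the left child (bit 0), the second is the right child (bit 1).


Huffman tree construction:
Step 1: Merge A(2) + E(10) = 12
Step 2: Merge (A+E)(12) + B(14) = 26
Step 3: Merge I(26) + ((A+E)+B)(26) = 52
Read each symbol's code off the tree from the root (left child = 0, right child = 1).

Codes:
  B: 11 (length 2)
  E: 101 (length 3)
  I: 0 (length 1)
  A: 100 (length 3)
Average code length: 90/52 = 1.7308 bits/symbol


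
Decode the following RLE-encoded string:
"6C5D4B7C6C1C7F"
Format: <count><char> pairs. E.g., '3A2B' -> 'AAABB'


Expanding each <count><char> pair:
  6C -> 'CCCCCC'
  5D -> 'DDDDD'
  4B -> 'BBBB'
  7C -> 'CCCCCCC'
  6C -> 'CCCCCC'
  1C -> 'C'
  7F -> 'FFFFFFF'

Decoded = CCCCCCDDDDDBBBBCCCCCCCCCCCCCCFFFFFFF


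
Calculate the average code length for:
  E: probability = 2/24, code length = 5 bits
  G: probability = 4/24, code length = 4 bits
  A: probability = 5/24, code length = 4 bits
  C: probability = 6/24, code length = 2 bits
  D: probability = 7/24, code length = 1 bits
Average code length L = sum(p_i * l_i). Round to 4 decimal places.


Weighted contributions p_i * l_i:
  E: (2/24) * 5 = 10/24
  G: (4/24) * 4 = 16/24
  A: (5/24) * 4 = 20/24
  C: (6/24) * 2 = 12/24
  D: (7/24) * 1 = 7/24
Sum = (10 + 16 + 20 + 12 + 7)/24 = 65/24

L = 65/24 = 2.7083 bits/symbol


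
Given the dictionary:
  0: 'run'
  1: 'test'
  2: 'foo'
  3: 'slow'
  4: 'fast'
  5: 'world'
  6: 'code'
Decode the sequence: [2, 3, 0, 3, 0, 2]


Look up each index in the dictionary:
  2 -> 'foo'
  3 -> 'slow'
  0 -> 'run'
  3 -> 'slow'
  0 -> 'run'
  2 -> 'foo'

Decoded: "foo slow run slow run foo"


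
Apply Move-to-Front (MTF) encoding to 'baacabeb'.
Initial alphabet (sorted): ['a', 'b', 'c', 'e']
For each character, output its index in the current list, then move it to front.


MTF encoding:
'b': index 1 in ['a', 'b', 'c', 'e'] -> ['b', 'a', 'c', 'e']
'a': index 1 in ['b', 'a', 'c', 'e'] -> ['a', 'b', 'c', 'e']
'a': index 0 in ['a', 'b', 'c', 'e'] -> ['a', 'b', 'c', 'e']
'c': index 2 in ['a', 'b', 'c', 'e'] -> ['c', 'a', 'b', 'e']
'a': index 1 in ['c', 'a', 'b', 'e'] -> ['a', 'c', 'b', 'e']
'b': index 2 in ['a', 'c', 'b', 'e'] -> ['b', 'a', 'c', 'e']
'e': index 3 in ['b', 'a', 'c', 'e'] -> ['e', 'b', 'a', 'c']
'b': index 1 in ['e', 'b', 'a', 'c'] -> ['b', 'e', 'a', 'c']


Output: [1, 1, 0, 2, 1, 2, 3, 1]


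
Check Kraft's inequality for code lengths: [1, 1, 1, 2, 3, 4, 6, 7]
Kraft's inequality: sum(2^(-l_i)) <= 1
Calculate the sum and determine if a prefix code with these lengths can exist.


Sum = 2^(-1) + 2^(-1) + 2^(-1) + 2^(-2) + 2^(-3) + 2^(-4) + 2^(-6) + 2^(-7)
    = 0.5 + 0.5 + 0.5 + 0.25 + 0.125 + 0.0625 + 0.015625 + 0.0078125
    = 251/128 = 1.9609375
Since 1.9609375 > 1, Kraft's inequality is NOT satisfied.
A prefix code with these lengths CANNOT exist.

Kraft sum = 1.9609375. Not satisfied.


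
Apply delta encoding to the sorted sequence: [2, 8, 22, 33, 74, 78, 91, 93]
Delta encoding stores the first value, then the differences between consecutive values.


First value: 2
Deltas:
  8 - 2 = 6
  22 - 8 = 14
  33 - 22 = 11
  74 - 33 = 41
  78 - 74 = 4
  91 - 78 = 13
  93 - 91 = 2


Delta encoded: [2, 6, 14, 11, 41, 4, 13, 2]


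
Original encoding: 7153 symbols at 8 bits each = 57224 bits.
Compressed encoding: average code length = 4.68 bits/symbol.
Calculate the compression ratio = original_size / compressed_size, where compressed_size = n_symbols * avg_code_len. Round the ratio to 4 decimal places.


original_size = n_symbols * orig_bits = 7153 * 8 = 57224 bits
compressed_size = n_symbols * avg_code_len = 7153 * 4.68 = 33476.04 bits
ratio = original_size / compressed_size = 57224 / 33476.04 = 1.7094

Compression ratio = 1.7094


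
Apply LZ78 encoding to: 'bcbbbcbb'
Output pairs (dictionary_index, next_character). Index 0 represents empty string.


LZ78 encoding steps:
Dictionary: {0: ''}
Step 1: w='' (idx 0), next='b' -> output (0, 'b'), add 'b' as idx 1
Step 2: w='' (idx 0), next='c' -> output (0, 'c'), add 'c' as idx 2
Step 3: w='b' (idx 1), next='b' -> output (1, 'b'), add 'bb' as idx 3
Step 4: w='b' (idx 1), next='c' -> output (1, 'c'), add 'bc' as idx 4
Step 5: w='bb' (idx 3), end of input -> output (3, '')


Encoded: [(0, 'b'), (0, 'c'), (1, 'b'), (1, 'c'), (3, '')]


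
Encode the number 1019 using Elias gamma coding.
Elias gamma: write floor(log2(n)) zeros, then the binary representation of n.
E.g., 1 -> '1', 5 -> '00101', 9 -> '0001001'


num_bits = floor(log2(1019)) + 1 = 10
leading_zeros = num_bits - 1 = 9
binary(1019) = 1111111011

Elias gamma(1019) = '000000000' + '1111111011' = 0000000001111111011 (19 bits)


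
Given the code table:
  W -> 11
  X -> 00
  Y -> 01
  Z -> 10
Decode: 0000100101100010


Decoding:
00 -> X
00 -> X
10 -> Z
01 -> Y
01 -> Y
10 -> Z
00 -> X
10 -> Z


Result: XXZYYZXZ


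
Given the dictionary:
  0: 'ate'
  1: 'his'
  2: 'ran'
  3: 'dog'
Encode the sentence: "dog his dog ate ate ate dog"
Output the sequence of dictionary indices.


Look up each word in the dictionary:
  'dog' -> 3
  'his' -> 1
  'dog' -> 3
  'ate' -> 0
  'ate' -> 0
  'ate' -> 0
  'dog' -> 3

Encoded: [3, 1, 3, 0, 0, 0, 3]


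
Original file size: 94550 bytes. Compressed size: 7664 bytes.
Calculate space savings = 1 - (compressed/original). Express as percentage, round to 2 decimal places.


ratio = compressed/original = 7664/94550 = 0.081058
savings = 1 - ratio = 1 - 0.081058 = 0.918942
as a percentage: 0.918942 * 100 = 91.89%

Space savings = 1 - 7664/94550 = 91.89%


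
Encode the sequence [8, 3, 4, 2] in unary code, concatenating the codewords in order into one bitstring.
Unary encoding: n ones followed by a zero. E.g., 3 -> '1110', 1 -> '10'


Encode each number as n ones followed by a terminating 0:
  8 -> 111111110 (9 bits)
  3 -> 1110 (4 bits)
  4 -> 11110 (5 bits)
  2 -> 110 (3 bits)
Total length = 9 + 4 + 5 + 3 = 21 bits.

Unary([8, 3, 4, 2]) = 111111110111011110110 (21 bits)


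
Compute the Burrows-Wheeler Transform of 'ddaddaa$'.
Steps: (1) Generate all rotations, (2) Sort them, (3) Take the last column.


Rotations (sorted):
  0: $ddaddaa -> last char: a
  1: a$ddadda -> last char: a
  2: aa$ddadd -> last char: d
  3: addaa$dd -> last char: d
  4: daa$ddad -> last char: d
  5: daddaa$d -> last char: d
  6: ddaa$dda -> last char: a
  7: ddaddaa$ -> last char: $


BWT = aadddda$


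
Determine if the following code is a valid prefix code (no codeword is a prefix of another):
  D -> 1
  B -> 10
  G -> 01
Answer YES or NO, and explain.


Checking each pair (does one codeword prefix another?):
  D='1' vs B='10': prefix -- VIOLATION

NO -- this is NOT a valid prefix code. D (1) is a prefix of B (10).


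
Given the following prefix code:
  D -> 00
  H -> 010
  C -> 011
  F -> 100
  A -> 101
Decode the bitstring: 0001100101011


Decoding step by step:
Bits 00 -> D
Bits 011 -> C
Bits 00 -> D
Bits 101 -> A
Bits 011 -> C


Decoded message: DCDAC


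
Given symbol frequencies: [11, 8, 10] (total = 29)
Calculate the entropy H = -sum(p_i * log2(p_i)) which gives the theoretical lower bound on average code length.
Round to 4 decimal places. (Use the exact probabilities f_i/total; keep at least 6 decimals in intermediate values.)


Per-symbol terms -p_i * log2(p_i) with p_i = f_i/29:
  p = 11/29 = 0.379310: log2(p) = -1.398549, -p*log2(p) = 0.530484
  p = 8/29 = 0.275862: log2(p) = -1.857981, -p*log2(p) = 0.512546
  p = 10/29 = 0.344828: log2(p) = -1.536053, -p*log2(p) = 0.529673
H = 0.530484 + 0.512546 + 0.529673 = 1.572703

H = 1.5727 bits/symbol


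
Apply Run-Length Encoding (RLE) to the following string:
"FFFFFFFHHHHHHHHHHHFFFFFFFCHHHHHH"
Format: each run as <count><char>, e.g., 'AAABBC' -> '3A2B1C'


Scanning runs left to right:
  i=0: run of 'F' x 7 -> '7F'
  i=7: run of 'H' x 11 -> '11H'
  i=18: run of 'F' x 7 -> '7F'
  i=25: run of 'C' x 1 -> '1C'
  i=26: run of 'H' x 6 -> '6H'

RLE = 7F11H7F1C6H


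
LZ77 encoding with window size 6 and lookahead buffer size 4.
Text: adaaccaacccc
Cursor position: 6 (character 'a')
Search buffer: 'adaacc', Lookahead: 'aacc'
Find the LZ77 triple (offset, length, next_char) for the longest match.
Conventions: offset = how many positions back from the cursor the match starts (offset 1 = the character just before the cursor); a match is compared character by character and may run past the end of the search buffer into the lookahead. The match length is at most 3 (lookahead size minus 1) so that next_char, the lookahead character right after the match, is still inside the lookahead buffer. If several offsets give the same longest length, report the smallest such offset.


Try each offset into the search buffer:
  offset=1 (pos 5, char 'c'): match length 0
  offset=2 (pos 4, char 'c'): match length 0
  offset=3 (pos 3, char 'a'): match length 1
  offset=4 (pos 2, char 'a'): match length 3
  offset=5 (pos 1, char 'd'): match length 0
  offset=6 (pos 0, char 'a'): match length 1
Longest match has length 3 at offset 4.
next_char = character at position 6 + 3 = 9 -> 'c'

Best match: offset=4, length=3 (matching 'aac' starting at position 2)
LZ77 triple: (4, 3, 'c')


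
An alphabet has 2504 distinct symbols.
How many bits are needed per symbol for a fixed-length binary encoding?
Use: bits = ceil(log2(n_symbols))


log2(2504) = 11.29
Bracket: 2^11 = 2048 < 2504 <= 2^12 = 4096
So ceil(log2(2504)) = 12

bits = ceil(log2(2504)) = ceil(11.29) = 12 bits


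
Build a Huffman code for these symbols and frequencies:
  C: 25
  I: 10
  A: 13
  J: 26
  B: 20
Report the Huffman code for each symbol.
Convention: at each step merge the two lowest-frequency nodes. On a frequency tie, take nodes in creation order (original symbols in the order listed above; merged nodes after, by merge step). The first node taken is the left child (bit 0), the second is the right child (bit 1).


Huffman tree construction:
Step 1: Merge I(10) + A(13) = 23
Step 2: Merge B(20) + (I+A)(23) = 43
Step 3: Merge C(25) + J(26) = 51
Step 4: Merge (B+(I+A))(43) + (C+J)(51) = 94
Read each symbol's code off the tree from the root (left child = 0, right child = 1).

Codes:
  C: 10 (length 2)
  I: 010 (length 3)
  A: 011 (length 3)
  J: 11 (length 2)
  B: 00 (length 2)
Average code length: 211/94 = 2.2447 bits/symbol


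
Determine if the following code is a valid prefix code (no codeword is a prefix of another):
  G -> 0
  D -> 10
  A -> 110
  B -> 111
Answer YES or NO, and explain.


Checking each pair (does one codeword prefix another?):
  G='0' vs D='10': no prefix
  G='0' vs A='110': no prefix
  G='0' vs B='111': no prefix
  D='10' vs G='0': no prefix
  D='10' vs A='110': no prefix
  D='10' vs B='111': no prefix
  A='110' vs G='0': no prefix
  A='110' vs D='10': no prefix
  A='110' vs B='111': no prefix
  B='111' vs G='0': no prefix
  B='111' vs D='10': no prefix
  B='111' vs A='110': no prefix
No violation found over all pairs.

YES -- this is a valid prefix code. No codeword is a prefix of any other codeword.


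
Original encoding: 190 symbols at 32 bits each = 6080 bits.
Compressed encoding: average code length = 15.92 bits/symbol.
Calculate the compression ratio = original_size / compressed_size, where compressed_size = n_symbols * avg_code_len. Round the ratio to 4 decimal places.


original_size = n_symbols * orig_bits = 190 * 32 = 6080 bits
compressed_size = n_symbols * avg_code_len = 190 * 15.92 = 3024.8 bits
ratio = original_size / compressed_size = 6080 / 3024.8 = 2.0101

Compression ratio = 2.0101


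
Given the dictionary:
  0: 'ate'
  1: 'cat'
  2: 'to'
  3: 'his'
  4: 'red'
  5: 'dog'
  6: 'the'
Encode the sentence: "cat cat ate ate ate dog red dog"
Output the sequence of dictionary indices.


Look up each word in the dictionary:
  'cat' -> 1
  'cat' -> 1
  'ate' -> 0
  'ate' -> 0
  'ate' -> 0
  'dog' -> 5
  'red' -> 4
  'dog' -> 5

Encoded: [1, 1, 0, 0, 0, 5, 4, 5]


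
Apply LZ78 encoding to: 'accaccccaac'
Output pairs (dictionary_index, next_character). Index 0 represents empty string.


LZ78 encoding steps:
Dictionary: {0: ''}
Step 1: w='' (idx 0), next='a' -> output (0, 'a'), add 'a' as idx 1
Step 2: w='' (idx 0), next='c' -> output (0, 'c'), add 'c' as idx 2
Step 3: w='c' (idx 2), next='a' -> output (2, 'a'), add 'ca' as idx 3
Step 4: w='c' (idx 2), next='c' -> output (2, 'c'), add 'cc' as idx 4
Step 5: w='cc' (idx 4), next='a' -> output (4, 'a'), add 'cca' as idx 5
Step 6: w='a' (idx 1), next='c' -> output (1, 'c'), add 'ac' as idx 6


Encoded: [(0, 'a'), (0, 'c'), (2, 'a'), (2, 'c'), (4, 'a'), (1, 'c')]


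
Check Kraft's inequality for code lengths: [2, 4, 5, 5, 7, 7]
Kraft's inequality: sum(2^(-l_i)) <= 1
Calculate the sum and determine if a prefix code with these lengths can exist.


Sum = 2^(-2) + 2^(-4) + 2^(-5) + 2^(-5) + 2^(-7) + 2^(-7)
    = 0.25 + 0.0625 + 0.03125 + 0.03125 + 0.0078125 + 0.0078125
    = 50/128 = 0.390625
Since 0.390625 <= 1, Kraft's inequality IS satisfied.
A prefix code with these lengths CAN exist.

Kraft sum = 0.390625. Satisfied.


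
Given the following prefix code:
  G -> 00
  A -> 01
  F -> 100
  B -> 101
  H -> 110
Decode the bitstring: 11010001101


Decoding step by step:
Bits 110 -> H
Bits 100 -> F
Bits 01 -> A
Bits 101 -> B


Decoded message: HFAB


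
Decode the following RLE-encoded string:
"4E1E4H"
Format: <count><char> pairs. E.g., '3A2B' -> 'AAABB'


Expanding each <count><char> pair:
  4E -> 'EEEE'
  1E -> 'E'
  4H -> 'HHHH'

Decoded = EEEEEHHHH


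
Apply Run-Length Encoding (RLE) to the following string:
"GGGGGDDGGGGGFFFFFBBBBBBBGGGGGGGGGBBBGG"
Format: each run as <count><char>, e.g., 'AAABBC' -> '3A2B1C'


Scanning runs left to right:
  i=0: run of 'G' x 5 -> '5G'
  i=5: run of 'D' x 2 -> '2D'
  i=7: run of 'G' x 5 -> '5G'
  i=12: run of 'F' x 5 -> '5F'
  i=17: run of 'B' x 7 -> '7B'
  i=24: run of 'G' x 9 -> '9G'
  i=33: run of 'B' x 3 -> '3B'
  i=36: run of 'G' x 2 -> '2G'

RLE = 5G2D5G5F7B9G3B2G


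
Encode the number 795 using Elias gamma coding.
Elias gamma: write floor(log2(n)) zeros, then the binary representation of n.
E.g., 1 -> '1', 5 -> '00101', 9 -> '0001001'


num_bits = floor(log2(795)) + 1 = 10
leading_zeros = num_bits - 1 = 9
binary(795) = 1100011011

Elias gamma(795) = '000000000' + '1100011011' = 0000000001100011011 (19 bits)


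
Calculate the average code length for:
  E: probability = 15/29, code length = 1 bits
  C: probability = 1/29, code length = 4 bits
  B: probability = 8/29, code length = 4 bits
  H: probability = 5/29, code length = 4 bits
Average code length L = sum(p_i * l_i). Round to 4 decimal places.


Weighted contributions p_i * l_i:
  E: (15/29) * 1 = 15/29
  C: (1/29) * 4 = 4/29
  B: (8/29) * 4 = 32/29
  H: (5/29) * 4 = 20/29
Sum = (15 + 4 + 32 + 20)/29 = 71/29

L = 71/29 = 2.4483 bits/symbol


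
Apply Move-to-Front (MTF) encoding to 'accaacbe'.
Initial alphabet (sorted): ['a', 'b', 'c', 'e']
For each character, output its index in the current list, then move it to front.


MTF encoding:
'a': index 0 in ['a', 'b', 'c', 'e'] -> ['a', 'b', 'c', 'e']
'c': index 2 in ['a', 'b', 'c', 'e'] -> ['c', 'a', 'b', 'e']
'c': index 0 in ['c', 'a', 'b', 'e'] -> ['c', 'a', 'b', 'e']
'a': index 1 in ['c', 'a', 'b', 'e'] -> ['a', 'c', 'b', 'e']
'a': index 0 in ['a', 'c', 'b', 'e'] -> ['a', 'c', 'b', 'e']
'c': index 1 in ['a', 'c', 'b', 'e'] -> ['c', 'a', 'b', 'e']
'b': index 2 in ['c', 'a', 'b', 'e'] -> ['b', 'c', 'a', 'e']
'e': index 3 in ['b', 'c', 'a', 'e'] -> ['e', 'b', 'c', 'a']


Output: [0, 2, 0, 1, 0, 1, 2, 3]


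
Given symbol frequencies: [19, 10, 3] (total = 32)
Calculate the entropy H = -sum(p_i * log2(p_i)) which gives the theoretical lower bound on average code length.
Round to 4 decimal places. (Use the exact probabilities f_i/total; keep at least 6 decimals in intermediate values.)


Per-symbol terms -p_i * log2(p_i) with p_i = f_i/32:
  p = 19/32 = 0.593750: log2(p) = -0.752072, -p*log2(p) = 0.446543
  p = 10/32 = 0.312500: log2(p) = -1.678072, -p*log2(p) = 0.524397
  p = 3/32 = 0.093750: log2(p) = -3.415037, -p*log2(p) = 0.320160
H = 0.446543 + 0.524397 + 0.320160 = 1.291100

H = 1.2911 bits/symbol


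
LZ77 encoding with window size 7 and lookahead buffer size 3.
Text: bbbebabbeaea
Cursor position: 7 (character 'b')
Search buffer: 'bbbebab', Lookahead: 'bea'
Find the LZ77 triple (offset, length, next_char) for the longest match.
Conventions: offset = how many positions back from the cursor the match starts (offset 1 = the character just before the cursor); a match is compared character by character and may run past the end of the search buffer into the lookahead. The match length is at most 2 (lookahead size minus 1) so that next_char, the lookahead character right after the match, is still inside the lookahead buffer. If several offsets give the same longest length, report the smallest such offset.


Try each offset into the search buffer:
  offset=1 (pos 6, char 'b'): match length 1
  offset=2 (pos 5, char 'a'): match length 0
  offset=3 (pos 4, char 'b'): match length 1
  offset=4 (pos 3, char 'e'): match length 0
  offset=5 (pos 2, char 'b'): match length 2
  offset=6 (pos 1, char 'b'): match length 1
  offset=7 (pos 0, char 'b'): match length 1
Longest match has length 2 at offset 5.
next_char = character at position 7 + 2 = 9 -> 'a'

Best match: offset=5, length=2 (matching 'be' starting at position 2)
LZ77 triple: (5, 2, 'a')


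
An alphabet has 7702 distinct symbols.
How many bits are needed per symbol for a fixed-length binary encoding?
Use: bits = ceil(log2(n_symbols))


log2(7702) = 12.911
Bracket: 2^12 = 4096 < 7702 <= 2^13 = 8192
So ceil(log2(7702)) = 13

bits = ceil(log2(7702)) = ceil(12.911) = 13 bits


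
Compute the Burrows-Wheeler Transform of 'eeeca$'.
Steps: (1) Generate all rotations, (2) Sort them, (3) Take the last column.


Rotations (sorted):
  0: $eeeca -> last char: a
  1: a$eeec -> last char: c
  2: ca$eee -> last char: e
  3: eca$ee -> last char: e
  4: eeca$e -> last char: e
  5: eeeca$ -> last char: $


BWT = aceee$


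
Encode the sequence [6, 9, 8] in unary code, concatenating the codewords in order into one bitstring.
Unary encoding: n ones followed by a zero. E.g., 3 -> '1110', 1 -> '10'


Encode each number as n ones followed by a terminating 0:
  6 -> 1111110 (7 bits)
  9 -> 1111111110 (10 bits)
  8 -> 111111110 (9 bits)
Total length = 7 + 10 + 9 = 26 bits.

Unary([6, 9, 8]) = 11111101111111110111111110 (26 bits)


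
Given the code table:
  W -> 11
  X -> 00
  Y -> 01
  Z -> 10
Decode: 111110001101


Decoding:
11 -> W
11 -> W
10 -> Z
00 -> X
11 -> W
01 -> Y


Result: WWZXWY


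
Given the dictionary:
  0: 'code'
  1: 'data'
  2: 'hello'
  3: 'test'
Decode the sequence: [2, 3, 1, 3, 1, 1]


Look up each index in the dictionary:
  2 -> 'hello'
  3 -> 'test'
  1 -> 'data'
  3 -> 'test'
  1 -> 'data'
  1 -> 'data'

Decoded: "hello test data test data data"


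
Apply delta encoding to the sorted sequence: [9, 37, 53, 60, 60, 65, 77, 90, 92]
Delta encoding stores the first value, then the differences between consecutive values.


First value: 9
Deltas:
  37 - 9 = 28
  53 - 37 = 16
  60 - 53 = 7
  60 - 60 = 0
  65 - 60 = 5
  77 - 65 = 12
  90 - 77 = 13
  92 - 90 = 2


Delta encoded: [9, 28, 16, 7, 0, 5, 12, 13, 2]


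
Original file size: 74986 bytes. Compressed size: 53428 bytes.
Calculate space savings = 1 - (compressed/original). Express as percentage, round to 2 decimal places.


ratio = compressed/original = 53428/74986 = 0.712506
savings = 1 - ratio = 1 - 0.712506 = 0.287494
as a percentage: 0.287494 * 100 = 28.75%

Space savings = 1 - 53428/74986 = 28.75%


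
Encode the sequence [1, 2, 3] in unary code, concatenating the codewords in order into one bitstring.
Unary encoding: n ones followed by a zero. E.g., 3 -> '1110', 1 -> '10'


Encode each number as n ones followed by a terminating 0:
  1 -> 10 (2 bits)
  2 -> 110 (3 bits)
  3 -> 1110 (4 bits)
Total length = 2 + 3 + 4 = 9 bits.

Unary([1, 2, 3]) = 101101110 (9 bits)


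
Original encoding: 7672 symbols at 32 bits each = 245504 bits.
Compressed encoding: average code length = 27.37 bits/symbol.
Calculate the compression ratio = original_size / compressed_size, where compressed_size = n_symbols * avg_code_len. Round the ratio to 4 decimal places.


original_size = n_symbols * orig_bits = 7672 * 32 = 245504 bits
compressed_size = n_symbols * avg_code_len = 7672 * 27.37 = 209982.64 bits
ratio = original_size / compressed_size = 245504 / 209982.64 = 1.1692

Compression ratio = 1.1692


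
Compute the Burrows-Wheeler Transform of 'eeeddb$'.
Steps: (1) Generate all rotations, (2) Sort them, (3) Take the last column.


Rotations (sorted):
  0: $eeeddb -> last char: b
  1: b$eeedd -> last char: d
  2: db$eeed -> last char: d
  3: ddb$eee -> last char: e
  4: eddb$ee -> last char: e
  5: eeddb$e -> last char: e
  6: eeeddb$ -> last char: $


BWT = bddeee$


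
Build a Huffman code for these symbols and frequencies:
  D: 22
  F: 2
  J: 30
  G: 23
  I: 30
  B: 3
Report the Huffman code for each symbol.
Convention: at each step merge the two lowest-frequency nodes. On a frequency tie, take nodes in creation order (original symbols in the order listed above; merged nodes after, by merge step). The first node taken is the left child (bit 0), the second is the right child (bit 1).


Huffman tree construction:
Step 1: Merge F(2) + B(3) = 5
Step 2: Merge (F+B)(5) + D(22) = 27
Step 3: Merge G(23) + ((F+B)+D)(27) = 50
Step 4: Merge J(30) + I(30) = 60
Step 5: Merge (G+((F+B)+D))(50) + (J+I)(60) = 110
Read each symbol's code off the tree from the root (left child = 0, right child = 1).

Codes:
  D: 011 (length 3)
  F: 0100 (length 4)
  J: 10 (length 2)
  G: 00 (length 2)
  I: 11 (length 2)
  B: 0101 (length 4)
Average code length: 252/110 = 2.2909 bits/symbol


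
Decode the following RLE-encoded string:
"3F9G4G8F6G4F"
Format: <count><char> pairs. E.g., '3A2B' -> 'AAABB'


Expanding each <count><char> pair:
  3F -> 'FFF'
  9G -> 'GGGGGGGGG'
  4G -> 'GGGG'
  8F -> 'FFFFFFFF'
  6G -> 'GGGGGG'
  4F -> 'FFFF'

Decoded = FFFGGGGGGGGGGGGGFFFFFFFFGGGGGGFFFF


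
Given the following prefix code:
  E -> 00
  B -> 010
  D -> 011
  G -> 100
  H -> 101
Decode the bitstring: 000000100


Decoding step by step:
Bits 00 -> E
Bits 00 -> E
Bits 00 -> E
Bits 100 -> G


Decoded message: EEEG


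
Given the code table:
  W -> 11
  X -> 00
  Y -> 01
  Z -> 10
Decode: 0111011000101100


Decoding:
01 -> Y
11 -> W
01 -> Y
10 -> Z
00 -> X
10 -> Z
11 -> W
00 -> X


Result: YWYZXZWX


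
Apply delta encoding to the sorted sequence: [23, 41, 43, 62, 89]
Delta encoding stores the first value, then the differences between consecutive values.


First value: 23
Deltas:
  41 - 23 = 18
  43 - 41 = 2
  62 - 43 = 19
  89 - 62 = 27


Delta encoded: [23, 18, 2, 19, 27]


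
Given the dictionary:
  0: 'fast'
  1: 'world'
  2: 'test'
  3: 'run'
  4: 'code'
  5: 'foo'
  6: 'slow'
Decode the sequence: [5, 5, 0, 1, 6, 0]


Look up each index in the dictionary:
  5 -> 'foo'
  5 -> 'foo'
  0 -> 'fast'
  1 -> 'world'
  6 -> 'slow'
  0 -> 'fast'

Decoded: "foo foo fast world slow fast"


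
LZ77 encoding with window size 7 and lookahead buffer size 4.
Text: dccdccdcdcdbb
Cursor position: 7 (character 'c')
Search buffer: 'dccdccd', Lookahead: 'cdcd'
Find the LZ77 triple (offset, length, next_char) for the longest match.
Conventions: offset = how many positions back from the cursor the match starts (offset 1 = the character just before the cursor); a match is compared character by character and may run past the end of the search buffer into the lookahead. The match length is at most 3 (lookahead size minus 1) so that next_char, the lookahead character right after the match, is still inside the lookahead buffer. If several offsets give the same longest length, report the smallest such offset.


Try each offset into the search buffer:
  offset=1 (pos 6, char 'd'): match length 0
  offset=2 (pos 5, char 'c'): match length 3
  offset=3 (pos 4, char 'c'): match length 1
  offset=4 (pos 3, char 'd'): match length 0
  offset=5 (pos 2, char 'c'): match length 3
  offset=6 (pos 1, char 'c'): match length 1
  offset=7 (pos 0, char 'd'): match length 0
Longest match has length 3, found at offsets 2, 5; take the smallest, offset 2.
next_char = character at position 7 + 3 = 10 -> 'd'

Best match: offset=2, length=3 (matching 'cdc' starting at position 5)
LZ77 triple: (2, 3, 'd')


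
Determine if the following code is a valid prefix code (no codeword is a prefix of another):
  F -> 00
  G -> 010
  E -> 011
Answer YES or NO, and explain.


Checking each pair (does one codeword prefix another?):
  F='00' vs G='010': no prefix
  F='00' vs E='011': no prefix
  G='010' vs F='00': no prefix
  G='010' vs E='011': no prefix
  E='011' vs F='00': no prefix
  E='011' vs G='010': no prefix
No violation found over all pairs.

YES -- this is a valid prefix code. No codeword is a prefix of any other codeword.


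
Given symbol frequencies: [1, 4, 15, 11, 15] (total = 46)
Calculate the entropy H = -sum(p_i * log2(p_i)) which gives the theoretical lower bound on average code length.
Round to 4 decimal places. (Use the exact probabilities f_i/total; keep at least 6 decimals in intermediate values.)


Per-symbol terms -p_i * log2(p_i) with p_i = f_i/46:
  p = 1/46 = 0.021739: log2(p) = -5.523562, -p*log2(p) = 0.120077
  p = 4/46 = 0.086957: log2(p) = -3.523562, -p*log2(p) = 0.306397
  p = 15/46 = 0.326087: log2(p) = -1.616671, -p*log2(p) = 0.527175
  p = 11/46 = 0.239130: log2(p) = -2.064130, -p*log2(p) = 0.493596
  p = 15/46 = 0.326087: log2(p) = -1.616671, -p*log2(p) = 0.527175
H = 0.120077 + 0.306397 + 0.527175 + 0.493596 + 0.527175 = 1.974420

H = 1.9744 bits/symbol


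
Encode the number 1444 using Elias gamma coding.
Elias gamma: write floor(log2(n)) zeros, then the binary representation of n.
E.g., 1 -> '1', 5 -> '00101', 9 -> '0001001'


num_bits = floor(log2(1444)) + 1 = 11
leading_zeros = num_bits - 1 = 10
binary(1444) = 10110100100

Elias gamma(1444) = '0000000000' + '10110100100' = 000000000010110100100 (21 bits)


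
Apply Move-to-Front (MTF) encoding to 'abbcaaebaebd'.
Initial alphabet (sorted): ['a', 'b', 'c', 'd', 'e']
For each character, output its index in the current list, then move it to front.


MTF encoding:
'a': index 0 in ['a', 'b', 'c', 'd', 'e'] -> ['a', 'b', 'c', 'd', 'e']
'b': index 1 in ['a', 'b', 'c', 'd', 'e'] -> ['b', 'a', 'c', 'd', 'e']
'b': index 0 in ['b', 'a', 'c', 'd', 'e'] -> ['b', 'a', 'c', 'd', 'e']
'c': index 2 in ['b', 'a', 'c', 'd', 'e'] -> ['c', 'b', 'a', 'd', 'e']
'a': index 2 in ['c', 'b', 'a', 'd', 'e'] -> ['a', 'c', 'b', 'd', 'e']
'a': index 0 in ['a', 'c', 'b', 'd', 'e'] -> ['a', 'c', 'b', 'd', 'e']
'e': index 4 in ['a', 'c', 'b', 'd', 'e'] -> ['e', 'a', 'c', 'b', 'd']
'b': index 3 in ['e', 'a', 'c', 'b', 'd'] -> ['b', 'e', 'a', 'c', 'd']
'a': index 2 in ['b', 'e', 'a', 'c', 'd'] -> ['a', 'b', 'e', 'c', 'd']
'e': index 2 in ['a', 'b', 'e', 'c', 'd'] -> ['e', 'a', 'b', 'c', 'd']
'b': index 2 in ['e', 'a', 'b', 'c', 'd'] -> ['b', 'e', 'a', 'c', 'd']
'd': index 4 in ['b', 'e', 'a', 'c', 'd'] -> ['d', 'b', 'e', 'a', 'c']


Output: [0, 1, 0, 2, 2, 0, 4, 3, 2, 2, 2, 4]


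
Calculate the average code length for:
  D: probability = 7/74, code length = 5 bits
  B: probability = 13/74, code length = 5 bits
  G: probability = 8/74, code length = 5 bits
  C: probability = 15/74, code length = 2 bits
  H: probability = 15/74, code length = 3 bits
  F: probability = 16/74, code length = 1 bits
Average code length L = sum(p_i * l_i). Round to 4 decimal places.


Weighted contributions p_i * l_i:
  D: (7/74) * 5 = 35/74
  B: (13/74) * 5 = 65/74
  G: (8/74) * 5 = 40/74
  C: (15/74) * 2 = 30/74
  H: (15/74) * 3 = 45/74
  F: (16/74) * 1 = 16/74
Sum = (35 + 65 + 40 + 30 + 45 + 16)/74 = 231/74

L = 231/74 = 3.1216 bits/symbol


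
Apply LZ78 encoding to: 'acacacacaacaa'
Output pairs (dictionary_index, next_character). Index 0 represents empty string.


LZ78 encoding steps:
Dictionary: {0: ''}
Step 1: w='' (idx 0), next='a' -> output (0, 'a'), add 'a' as idx 1
Step 2: w='' (idx 0), next='c' -> output (0, 'c'), add 'c' as idx 2
Step 3: w='a' (idx 1), next='c' -> output (1, 'c'), add 'ac' as idx 3
Step 4: w='ac' (idx 3), next='a' -> output (3, 'a'), add 'aca' as idx 4
Step 5: w='c' (idx 2), next='a' -> output (2, 'a'), add 'ca' as idx 5
Step 6: w='aca' (idx 4), next='a' -> output (4, 'a'), add 'acaa' as idx 6


Encoded: [(0, 'a'), (0, 'c'), (1, 'c'), (3, 'a'), (2, 'a'), (4, 'a')]


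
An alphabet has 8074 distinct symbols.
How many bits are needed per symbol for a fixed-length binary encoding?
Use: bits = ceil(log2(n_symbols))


log2(8074) = 12.9791
Bracket: 2^12 = 4096 < 8074 <= 2^13 = 8192
So ceil(log2(8074)) = 13

bits = ceil(log2(8074)) = ceil(12.9791) = 13 bits


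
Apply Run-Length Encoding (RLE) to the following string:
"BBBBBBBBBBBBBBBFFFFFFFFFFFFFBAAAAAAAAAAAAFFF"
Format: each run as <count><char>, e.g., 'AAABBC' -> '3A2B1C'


Scanning runs left to right:
  i=0: run of 'B' x 15 -> '15B'
  i=15: run of 'F' x 13 -> '13F'
  i=28: run of 'B' x 1 -> '1B'
  i=29: run of 'A' x 12 -> '12A'
  i=41: run of 'F' x 3 -> '3F'

RLE = 15B13F1B12A3F


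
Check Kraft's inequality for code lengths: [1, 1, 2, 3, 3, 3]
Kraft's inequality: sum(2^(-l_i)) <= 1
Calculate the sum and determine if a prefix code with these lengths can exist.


Sum = 2^(-1) + 2^(-1) + 2^(-2) + 2^(-3) + 2^(-3) + 2^(-3)
    = 0.5 + 0.5 + 0.25 + 0.125 + 0.125 + 0.125
    = 13/8 = 1.625
Since 1.625 > 1, Kraft's inequality is NOT satisfied.
A prefix code with these lengths CANNOT exist.

Kraft sum = 1.625. Not satisfied.


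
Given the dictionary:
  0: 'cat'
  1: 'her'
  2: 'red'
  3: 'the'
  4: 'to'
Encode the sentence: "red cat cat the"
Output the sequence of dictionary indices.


Look up each word in the dictionary:
  'red' -> 2
  'cat' -> 0
  'cat' -> 0
  'the' -> 3

Encoded: [2, 0, 0, 3]


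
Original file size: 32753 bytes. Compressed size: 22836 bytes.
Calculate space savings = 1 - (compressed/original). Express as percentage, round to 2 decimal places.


ratio = compressed/original = 22836/32753 = 0.697219
savings = 1 - ratio = 1 - 0.697219 = 0.302781
as a percentage: 0.302781 * 100 = 30.28%

Space savings = 1 - 22836/32753 = 30.28%
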